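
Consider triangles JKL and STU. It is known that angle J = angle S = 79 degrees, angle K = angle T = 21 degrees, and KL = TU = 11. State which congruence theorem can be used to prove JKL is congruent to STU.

The given information provides:
angle J = angle S = 79 degrees, angle K = angle T = 21 degrees, and KL = TU = 11
This matches the AAS congruence theorem.
Two pairs of corresponding angles and a non-included side are equal (Angle-Angle-Side).

AAS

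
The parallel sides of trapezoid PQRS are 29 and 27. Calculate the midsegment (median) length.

The midsegment of a trapezoid = (base1 + base2) / 2
midsegment = (29 + 27) / 2
midsegment = 56 / 2
midsegment = 28

28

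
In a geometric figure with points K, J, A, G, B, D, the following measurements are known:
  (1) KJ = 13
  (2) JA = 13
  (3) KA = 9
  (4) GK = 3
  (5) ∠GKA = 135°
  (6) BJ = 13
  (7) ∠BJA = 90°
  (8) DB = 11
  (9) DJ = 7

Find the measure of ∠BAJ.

Step 1: By the law of cosines on triangle AJB: AB² = 13² + 13² − 2·13·13·cos(90°) = 338, so AB = 13·√2.
Step 2: By the inverse law of cosines on triangle BAJ: cos(∠BAJ) = ((13·√2)² + 13² − 13²) / (2·13·√2·13) = 338/478 = 0.7071, so ∠BAJ = 45°.

Therefore, the measure of angle ∠BAJ = 45°.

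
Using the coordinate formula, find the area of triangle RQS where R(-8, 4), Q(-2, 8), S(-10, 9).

Using the Shoelace formula for a triangle:
Area = (1/2)|x0(y1 - y2) + x1(y2 - y0) + x2(y0 - y1)|
Area = (1/2)|-8(8 - 9) + -2(9 - 4) + -10(4 - 8)|
Area = (1/2)|8 + -10 + 40|
Area = (1/2)|38|
Area = (1/2)(38)
Area = 19

19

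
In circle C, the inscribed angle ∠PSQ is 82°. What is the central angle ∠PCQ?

The inscribed angle theorem states that a central angle is always twice any inscribed angle that subtends the same arc.
Since the inscribed angle is 82°, the central angle = 2 × 82° = 164°.

164°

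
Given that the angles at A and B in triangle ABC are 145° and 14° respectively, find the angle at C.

By the triangle angle sum property, the three interior angles of any triangle add up to 180°.
We know angle A = 145° and angle B = 14°, so their sum is 159°.
Therefore angle C = 180° - 159° = 21°.

21 degrees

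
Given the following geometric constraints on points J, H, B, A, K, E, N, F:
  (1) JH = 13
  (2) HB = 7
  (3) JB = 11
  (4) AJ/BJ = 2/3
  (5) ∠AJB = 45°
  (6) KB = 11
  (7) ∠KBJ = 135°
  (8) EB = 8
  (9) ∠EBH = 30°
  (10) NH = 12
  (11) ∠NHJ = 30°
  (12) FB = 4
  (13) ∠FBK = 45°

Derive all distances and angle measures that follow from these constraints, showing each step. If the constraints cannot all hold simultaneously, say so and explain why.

The constraints are consistent.

From the given relations:
  AJ = 2/3·BJ = 2/3·11 ≈ 7.33

Step 1: From JB = 11, BK = 11, and ∠JBK = 135°, by the law of cosines:
  JK² = JB² + BK² - 2·JB·BK·cos(135°) = 121 + 121 + 171.1 = 413.1
  JK ≈ 20.33

Step 2: From JH = 13, HN = 12, and ∠JHN = 30°, by the law of cosines:
  JN² = JH² + HN² - 2·JH·HN·cos(30°) = 169 + 144 - 270.2 = 42.8
  JN ≈ 6.54

Step 3: From HB = 7, BE = 8, and ∠HBE = 30°, by the law of cosines:
  HE² = HB² + BE² - 2·HB·BE·cos(30°) = 49 + 64 - 96.99 = 16.01
  HE ≈ 4

Step 4: From BJ = 11, JA = 7.33, and ∠BJA = 45°, by the law of cosines:
  BA² = BJ² + JA² - 2·BJ·JA·cos(45°) = 121 + 53.78 - 114.1 = 60.7
  BA ≈ 7.79

Step 5: From KB = 11, BF = 4, and ∠KBF = 45°, by the law of cosines:
  KF² = KB² + BF² - 2·KB·BF·cos(45°) = 121 + 16 - 62.23 = 74.77
  KF ≈ 8.65

Step 6: From JB = 11, JH = 13, BH = 7, by the inverse law of cosines:
  cos(∠BJH) = (JB² + JH² - BH²) / (2·JB·JH)
  ∠BJH = 32.58°

Step 7: From HB = 7, HJ = 13, BJ = 11, by the inverse law of cosines:
  cos(∠BHJ) = (HB² + HJ² - BJ²) / (2·HB·HJ)
  ∠BHJ = 57.79°

Step 8: From BH = 7, BJ = 11, HJ = 13, by the inverse law of cosines:
  cos(∠HBJ) = (BH² + BJ² - HJ²) / (2·BH·BJ)
  ∠HBJ = 89.63°

Step 9: From JB = 11, JK = 20.33, BK = 11, by the inverse law of cosines:
  cos(∠BJK) = (JB² + JK² - BK²) / (2·JB·JK)
  ∠BJK = 22.5°

Step 10: From JH = 13, JN = 6.54, HN = 12, by the inverse law of cosines:
  cos(∠HJN) = (JH² + JN² - HN²) / (2·JH·JN)
  ∠HJN = 66.51°

Step 11: From HB = 7, HE = 4, BE = 8, by the inverse law of cosines:
  cos(∠BHE) = (HB² + HE² - BE²) / (2·HB·HE)
  ∠BHE = 88.97°

Step 12: From BA = 7.79, BJ = 11, AJ = 7.33, by the inverse law of cosines:
  cos(∠ABJ) = (BA² + BJ² - AJ²) / (2·BA·BJ)
  ∠ABJ = 41.73°

Step 13: From AB = 7.79, AJ = 7.33, BJ = 11, by the inverse law of cosines:
  cos(∠BAJ) = (AB² + AJ² - BJ²) / (2·AB·AJ)
  ∠BAJ = 93.27°

Step 14: From KB = 11, KF = 8.65, BF = 4, by the inverse law of cosines:
  cos(∠BKF) = (KB² + KF² - BF²) / (2·KB·KF)
  ∠BKF = 19.09°

Step 15: From KB = 11, KJ = 20.33, BJ = 11, by the inverse law of cosines:
  cos(∠BKJ) = (KB² + KJ² - BJ²) / (2·KB·KJ)
  ∠BKJ = 22.5°

Step 16: From EB = 8, EH = 4, BH = 7, by the inverse law of cosines:
  cos(∠BEH) = (EB² + EH² - BH²) / (2·EB·EH)
  ∠BEH = 61.03°

Step 17: From NH = 12, NJ = 6.54, HJ = 13, by the inverse law of cosines:
  cos(∠HNJ) = (NH² + NJ² - HJ²) / (2·NH·NJ)
  ∠HNJ = 83.49°

Step 18: From FB = 4, FK = 8.65, BK = 11, by the inverse law of cosines:
  cos(∠BFK) = (FB² + FK² - BK²) / (2·FB·FK)
  ∠BFK = 115.91°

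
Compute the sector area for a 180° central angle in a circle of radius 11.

The full circle has area πr² = π(11)² = 121*pi.
The sector covers 180° out of 360°, a fraction of 1/2.
Sector area = 121*pi × 1/2 = 121*pi/2.

121*pi/2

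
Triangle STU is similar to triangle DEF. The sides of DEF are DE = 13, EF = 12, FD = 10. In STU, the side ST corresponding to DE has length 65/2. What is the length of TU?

Since the triangles are similar, the ratio of corresponding sides is constant.
Scale factor k = ST / DE = 65/2 / 13 = 5/2
TU = k * EF = 5/2 * 12 = 30

30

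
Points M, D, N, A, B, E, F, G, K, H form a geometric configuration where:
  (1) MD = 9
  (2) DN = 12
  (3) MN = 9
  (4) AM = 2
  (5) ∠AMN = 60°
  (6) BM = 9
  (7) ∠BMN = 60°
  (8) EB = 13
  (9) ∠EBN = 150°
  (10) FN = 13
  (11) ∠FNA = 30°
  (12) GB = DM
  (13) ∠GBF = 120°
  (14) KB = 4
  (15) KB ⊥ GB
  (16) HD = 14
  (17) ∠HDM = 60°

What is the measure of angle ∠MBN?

Step 1: By the law of cosines on triangle BMN: BN² = 9² + 9² − 2·9·9·cos(60°) = 81, so BN = 9.
Step 2: By the inverse law of cosines on triangle MBN: cos(∠MBN) = (9² + 9² − 9²) / (2·9·9) = 81/162 = 0.5, so ∠MBN = 60°.

Therefore, the measure of angle ∠MBN = 60°.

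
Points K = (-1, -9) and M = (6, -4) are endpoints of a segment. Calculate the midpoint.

The midpoint is the point halfway along the segment.
Move half the horizontal distance: -1 + (6 - -1)/2 = -1 + 7/2 = 5/2
Move half the vertical distance: -9 + (-4 - -9)/2 = -9 + 5/2 = -13/2
Midpoint = (5/2, -13/2)

(5/2, -13/2)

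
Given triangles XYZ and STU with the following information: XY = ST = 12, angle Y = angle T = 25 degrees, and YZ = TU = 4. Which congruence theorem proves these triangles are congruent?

The given information matches SAS: Two pairs of corresponding sides and the included angle are equal (Side-Angle-Side).

SAS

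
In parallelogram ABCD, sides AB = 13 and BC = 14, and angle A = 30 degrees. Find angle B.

Consecutive angles are supplementary: angle B = 180 - 30 = 150 degrees.

150 degrees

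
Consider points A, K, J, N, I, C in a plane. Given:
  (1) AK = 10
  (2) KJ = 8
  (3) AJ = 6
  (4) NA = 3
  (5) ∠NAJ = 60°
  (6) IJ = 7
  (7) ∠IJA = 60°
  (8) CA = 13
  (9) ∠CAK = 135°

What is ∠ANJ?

Step 1: By the law of cosines on triangle NAJ: NJ² = 3² + 6² − 2·3·6·cos(60°) = 27, so NJ = 3·√3.
Step 2: By the inverse law of cosines on triangle ANJ: cos(∠ANJ) = (3² + (3·√3)² − 6²) / (2·3·3·√3) = 0/31.18 = 0, so ∠ANJ = 90°.

Therefore, the measure of angle ∠ANJ = 90°.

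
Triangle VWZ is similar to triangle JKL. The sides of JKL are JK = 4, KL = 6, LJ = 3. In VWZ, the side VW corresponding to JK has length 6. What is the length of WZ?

k = 6/4 = 3/2. WZ = 3/2 * 6 = 9.

9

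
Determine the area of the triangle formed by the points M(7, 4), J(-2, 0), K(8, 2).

The Shoelace formula computes the area from vertex coordinates by summing cross products.
For vertices (7,4), (-2,0), (8,2):
Signed sum = 7*0 - -2*4 + -2*2 - 8*0 + 8*4 - 7*2
= 8 + -4 + 18 = 22
Area = (1/2)|22| = 11.

11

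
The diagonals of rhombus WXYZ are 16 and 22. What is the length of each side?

Half-diagonals are 8 and 11. side = sqrt(8^2 + 11^2) = sqrt(185)

sqrt(185)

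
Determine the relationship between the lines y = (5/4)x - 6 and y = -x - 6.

Slope of line 1: m1 = 5/4
Slope of line 2: m2 = -1
m1 != m2 and m1*m2 = -5/4 != -1. Neither.

Neither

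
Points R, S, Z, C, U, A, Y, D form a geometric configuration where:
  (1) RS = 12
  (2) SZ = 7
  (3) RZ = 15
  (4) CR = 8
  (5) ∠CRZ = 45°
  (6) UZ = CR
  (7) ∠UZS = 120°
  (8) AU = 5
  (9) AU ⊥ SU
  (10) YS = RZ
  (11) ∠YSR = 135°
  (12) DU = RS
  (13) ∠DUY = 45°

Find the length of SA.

From the given relations: UZ = CR = 8.
Step 1: By the law of cosines on triangle UZS: US² = 8² + 7² − 2·8·7·cos(120°) = 169, so US = 13.
Step 2: By the law of cosines on triangle SUA: SA² = 13² + 5² − 2·13·5·cos(90°) = 194, so SA = √194.

Therefore, the length of SA = √194.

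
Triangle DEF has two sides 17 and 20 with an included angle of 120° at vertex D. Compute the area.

Area = (1/2)(17)(20) sin(120°) = (1/2)(17)(20)(sqrt(3)/2) = 85*sqrt(3)

85*sqrt(3)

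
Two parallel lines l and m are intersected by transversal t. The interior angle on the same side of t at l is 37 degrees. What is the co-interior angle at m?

Co-interior angles (same-side interior) formed by parallel lines and a transversal are supplementary (sum to 180 degrees).
The given angle is 37 degrees.
The co-interior angle = 180 - 37 = 143 degrees.

143 degrees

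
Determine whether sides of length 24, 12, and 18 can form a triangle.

Check all three triangle inequalities:
24 + 12 = 36 > 18 ✓
24 + 18 = 42 > 12 ✓
12 + 18 = 30 > 24 ✓
All conditions hold, so these sides form a valid triangle.

Yes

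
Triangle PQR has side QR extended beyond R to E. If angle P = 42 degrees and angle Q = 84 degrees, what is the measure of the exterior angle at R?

Exterior angle = 42 + 84 = 126 degrees (exterior angle theorem).

126 degrees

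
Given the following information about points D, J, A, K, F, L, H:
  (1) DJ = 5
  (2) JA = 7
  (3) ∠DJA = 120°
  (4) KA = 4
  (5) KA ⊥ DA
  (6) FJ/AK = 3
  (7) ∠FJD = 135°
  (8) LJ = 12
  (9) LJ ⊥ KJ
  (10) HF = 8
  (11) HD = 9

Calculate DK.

Step 1: By the law of cosines on triangle DJA: DA² = 5² + 7² − 2·5·7·cos(120°) = 109, so DA = √109.
Step 2: By the law of cosines on triangle DAK: DK² = √109² + 4² − 2·√109·4·cos(90°) = 125, so DK = 5·√5.

Therefore, the length of DK = 5·√5.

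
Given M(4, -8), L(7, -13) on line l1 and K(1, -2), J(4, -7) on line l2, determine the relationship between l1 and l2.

Slope of line 1: m1 = (-13 - -8)/(7 - 4) = -5/3 = -5/3
Slope of line 2: m2 = (-7 - -2)/(4 - 1) = -5/3 = -5/3
Two lines are parallel if and only if they have equal slopes (or both are vertical).
Here m1 = m2 = -5/3, confirming the lines are parallel.

Parallel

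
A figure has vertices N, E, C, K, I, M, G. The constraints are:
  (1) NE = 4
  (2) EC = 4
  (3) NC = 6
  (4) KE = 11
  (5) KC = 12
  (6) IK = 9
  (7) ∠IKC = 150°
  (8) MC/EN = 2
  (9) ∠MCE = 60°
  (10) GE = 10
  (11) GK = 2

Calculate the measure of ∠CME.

From the given relations: MC = 2·EN = 2·4 = 8.
Step 1: By the law of cosines on triangle MCE: ME² = 8² + 4² − 2·8·4·cos(60°) = 48, so ME = 4·√3.
Step 2: By the inverse law of cosines on triangle CME: cos(∠CME) = (8² + (4·√3)² − 4²) / (2·8·4·√3) = 96/110.85 = 0.866, so ∠CME = 30°.

Therefore, the measure of angle ∠CME = 30°.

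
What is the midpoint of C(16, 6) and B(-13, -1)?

The midpoint is the point halfway along the segment.
Move half the horizontal distance: 16 + (-13 - 16)/2 = 16 + -29/2 = 3/2
Move half the vertical distance: 6 + (-1 - 6)/2 = 6 + -7/2 = 5/2
Midpoint = (3/2, 5/2)

(3/2, 5/2)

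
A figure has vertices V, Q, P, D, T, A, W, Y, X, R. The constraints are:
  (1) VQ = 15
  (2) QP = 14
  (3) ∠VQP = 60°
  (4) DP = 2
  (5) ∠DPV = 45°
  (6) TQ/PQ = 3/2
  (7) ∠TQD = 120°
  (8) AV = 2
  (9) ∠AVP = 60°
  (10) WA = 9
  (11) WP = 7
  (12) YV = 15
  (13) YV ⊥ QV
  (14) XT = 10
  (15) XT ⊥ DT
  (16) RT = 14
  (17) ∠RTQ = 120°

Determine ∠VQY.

Step 1: By the law of cosines on triangle QVY: QY² = 15² + 15² − 2·15·15·cos(90°) = 450, so QY = 15·√2.
Step 2: By the inverse law of cosines on triangle VQY: cos(∠VQY) = (15² + (15·√2)² − 15²) / (2·15·15·√2) = 450/636.4 = 0.7071, so ∠VQY = 45°.

Therefore, the measure of angle ∠VQY = 45°.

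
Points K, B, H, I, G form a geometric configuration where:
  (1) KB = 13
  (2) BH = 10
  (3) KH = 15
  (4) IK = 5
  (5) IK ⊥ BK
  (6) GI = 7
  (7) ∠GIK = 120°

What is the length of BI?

Step 1: By the law of cosines on triangle BKI: BI² = 13² + 5² − 2·13·5·cos(90°) = 194, so BI = √194.

Therefore, the length of BI = √194.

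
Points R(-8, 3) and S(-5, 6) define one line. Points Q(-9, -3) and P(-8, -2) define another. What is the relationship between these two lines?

Slope of line 1: m1 = (6 - 3)/(-5 - -8) = 3/3 = 1
Slope of line 2: m2 = (-2 - -3)/(-8 - -9) = 1/1 = 1
m1 = m2, so the lines are parallel.

Parallel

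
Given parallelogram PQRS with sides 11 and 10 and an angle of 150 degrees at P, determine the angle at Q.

Opposite sides of a parallelogram are parallel, so consecutive angles form co-interior angles on a transversal.
Co-interior angles sum to 180°, giving angle Q = 180 - 150 = 30 degrees.

30 degrees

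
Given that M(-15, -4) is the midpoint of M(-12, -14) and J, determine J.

Using the midpoint formula: M = ((x1 + x2)/2, (y1 + y2)/2)
We know M = (-15, -4) and M = (-12, -14)
For x: -15 = (-12 + x2)/2, so x2 = 2*-15 - -12 = -18
For y: -4 = (-14 + y2)/2, so y2 = 2*-4 - -14 = 6
J = (-18, 6)

(-18, 6)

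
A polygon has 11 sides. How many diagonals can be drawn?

The number of diagonals in an n-gon is n(n - 3)/2.
For n = 11: 11(11 - 3)/2 = 11 × 8 / 2 = 44.

44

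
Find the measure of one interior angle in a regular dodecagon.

Each interior angle of a regular n-gon is (n - 2) * 180 / n.
For n = 12: (12 - 2) * 180 / 12 = 1800/12 = 150 degrees.

150 degrees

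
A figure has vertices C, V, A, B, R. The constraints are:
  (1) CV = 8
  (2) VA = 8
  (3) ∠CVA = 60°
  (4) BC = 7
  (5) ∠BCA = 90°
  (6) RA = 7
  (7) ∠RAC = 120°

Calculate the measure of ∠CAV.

Step 1: By the law of cosines on triangle AVC: AC² = 8² + 8² − 2·8·8·cos(60°) = 64, so AC = 8.
Step 2: By the inverse law of cosines on triangle CAV: cos(∠CAV) = (8² + 8² − 8²) / (2·8·8) = 64/128 = 0.5, so ∠CAV = 60°.

Therefore, the measure of angle ∠CAV = 60°.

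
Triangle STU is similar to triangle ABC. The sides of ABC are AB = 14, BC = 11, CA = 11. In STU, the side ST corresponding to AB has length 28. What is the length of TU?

Similar triangles have proportional sides. Setting up the proportion:
ST / AB = TU / BC
28 / 14 = TU / 11
TU = 11 * 28 / 14 = 22.

22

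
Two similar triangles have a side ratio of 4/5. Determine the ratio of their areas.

The ratio of areas of similar triangles equals the square of the side ratio.
Side ratio = 4:5
Area ratio = (4/5)^2 = 16/25 = 16:25

16:25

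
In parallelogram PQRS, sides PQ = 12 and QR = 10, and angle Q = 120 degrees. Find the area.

The area of a parallelogram equals the product of two adjacent sides times the sine of the included angle.
This is because the height equals 10 * sin(120°) = 5*sqrt(3).
Area = 12 * 5*sqrt(3) = 60*sqrt(3)

60*sqrt(3)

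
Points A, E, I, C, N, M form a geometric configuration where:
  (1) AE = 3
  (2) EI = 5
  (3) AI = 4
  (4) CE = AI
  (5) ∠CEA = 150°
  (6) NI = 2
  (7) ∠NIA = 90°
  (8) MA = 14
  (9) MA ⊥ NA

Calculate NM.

Step 1: By the law of cosines on triangle NIA: NA² = 2² + 4² − 2·2·4·cos(90°) = 20, so NA = 2·√5.
Step 2: By the law of cosines on triangle NAM: NM² = (2·√5)² + 14² − 2·2·√5·14·cos(90°) = 216, so NM = 6·√6.

Therefore, the length of NM = 6·√6.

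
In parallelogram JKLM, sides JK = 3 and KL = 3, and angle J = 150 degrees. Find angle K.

Consecutive angles are supplementary: angle K = 180 - 150 = 30 degrees.

30 degrees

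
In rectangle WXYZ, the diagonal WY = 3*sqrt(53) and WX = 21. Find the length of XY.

b = sqrt(d^2 - a^2) = sqrt(477 - 441) = sqrt(36) = 6

6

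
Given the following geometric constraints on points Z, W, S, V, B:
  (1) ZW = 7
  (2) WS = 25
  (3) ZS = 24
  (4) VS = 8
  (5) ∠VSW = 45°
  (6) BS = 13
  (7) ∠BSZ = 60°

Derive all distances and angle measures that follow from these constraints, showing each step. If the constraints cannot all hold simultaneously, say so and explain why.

The constraints are consistent.

Step 1: From ZS = 24, SB = 13, and ∠ZSB = 60°, by the law of cosines:
  ZB² = ZS² + SB² - 2·ZS·SB·cos(60°) = 576 + 169 - 312 = 433
  ZB ≈ 20.81

Step 2: From WS = 25, SV = 8, and ∠WSV = 45°, by the law of cosines:
  WV² = WS² + SV² - 2·WS·SV·cos(45°) = 625 + 64 - 282.8 = 406.2
  WV ≈ 20.15

Step 3: From ZS = 24, ZW = 7, SW = 25, by the inverse law of cosines:
  cos(∠SZW) = (ZS² + ZW² - SW²) / (2·ZS·ZW)
  ∠SZW = 90°

Step 4: From WS = 25, WZ = 7, SZ = 24, by the inverse law of cosines:
  cos(∠SWZ) = (WS² + WZ² - SZ²) / (2·WS·WZ)
  ∠SWZ = 73.74°

Step 5: From SW = 25, SZ = 24, WZ = 7, by the inverse law of cosines:
  cos(∠WSZ) = (SW² + SZ² - WZ²) / (2·SW·SZ)
  ∠WSZ = 16.26°

Step 6: From ZB = 20.81, ZS = 24, BS = 13, by the inverse law of cosines:
  cos(∠BZS) = (ZB² + ZS² - BS²) / (2·ZB·ZS)
  ∠BZS = 32.75°

Step 7: From WS = 25, WV = 20.15, SV = 8, by the inverse law of cosines:
  cos(∠SWV) = (WS² + WV² - SV²) / (2·WS·WV)
  ∠SWV = 16.3°

Step 8: From VS = 8, VW = 20.15, SW = 25, by the inverse law of cosines:
  cos(∠SVW) = (VS² + VW² - SW²) / (2·VS·VW)
  ∠SVW = 118.7°

Step 9: From BS = 13, BZ = 20.81, SZ = 24, by the inverse law of cosines:
  cos(∠SBZ) = (BS² + BZ² - SZ²) / (2·BS·BZ)
  ∠SBZ = 87.25°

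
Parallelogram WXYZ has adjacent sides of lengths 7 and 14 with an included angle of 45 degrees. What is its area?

Area = 7 * 14 * sin(45°) = 98 * sqrt(2)/2 = 49*sqrt(2)

49*sqrt(2)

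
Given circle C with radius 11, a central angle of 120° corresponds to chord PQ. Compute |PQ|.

Chord = 2(11) sin(60°) = 11*sqrt(3)

11*sqrt(3)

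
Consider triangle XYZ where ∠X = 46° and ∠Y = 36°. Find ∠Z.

By the triangle angle sum property, the three interior angles of any triangle add up to 180°.
We know angle X = 46° and angle Y = 36°, so their sum is 82°.
Therefore angle Z = 180° - 82° = 98°.

98 degrees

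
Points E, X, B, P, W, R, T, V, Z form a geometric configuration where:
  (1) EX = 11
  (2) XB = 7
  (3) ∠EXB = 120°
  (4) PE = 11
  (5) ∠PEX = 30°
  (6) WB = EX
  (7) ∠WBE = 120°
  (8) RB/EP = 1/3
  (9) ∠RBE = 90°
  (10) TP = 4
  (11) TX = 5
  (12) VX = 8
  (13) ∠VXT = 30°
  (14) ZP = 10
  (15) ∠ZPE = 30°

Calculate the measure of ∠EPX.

Step 1: By the law of cosines on triangle PEX: PX² = 11² + 11² − 2·11·11·cos(30°) = 32.42, so PX ≈ 5.69.
Step 2: By the inverse law of cosines on triangle EPX: cos(∠EPX) = (11² + 5.69² − 11²) / (2·11·5.69) = 32.42/125.27 = 0.2588, so ∠EPX = 75°.

Therefore, the measure of angle ∠EPX = 75°.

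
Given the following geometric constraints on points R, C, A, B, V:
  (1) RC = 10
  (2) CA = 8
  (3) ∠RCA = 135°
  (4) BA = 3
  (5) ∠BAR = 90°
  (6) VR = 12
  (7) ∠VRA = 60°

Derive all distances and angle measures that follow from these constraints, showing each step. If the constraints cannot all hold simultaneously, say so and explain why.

The constraints are consistent.

Step 1: From RC = 10, CA = 8, and ∠RCA = 135°, by the law of cosines:
  RA² = RC² + CA² - 2·RC·CA·cos(135°) = 100 + 64 + 113.1 = 277.1
  RA ≈ 16.65

Step 2: From RA = 16.65, AB = 3, and ∠RAB = 90°, by the law of cosines:
  RB² = RA² + AB² - 2·RA·AB·cos(90°) = 277.1 + 9 - 0 = 286.1
  RB ≈ 16.92

Step 3: From AR = 16.65, RV = 12, and ∠ARV = 60°, by the law of cosines:
  AV² = AR² + RV² - 2·AR·RV·cos(60°) = 277.1 + 144 - 199.8 = 221.4
  AV ≈ 14.88

Step 4: From RA = 16.65, RC = 10, AC = 8, by the inverse law of cosines:
  cos(∠ARC) = (RA² + RC² - AC²) / (2·RA·RC)
  ∠ARC = 19.86°

Step 5: From AC = 8, AR = 16.65, CR = 10, by the inverse law of cosines:
  cos(∠CAR) = (AC² + AR² - CR²) / (2·AC·AR)
  ∠CAR = 25.14°

Step 6: From RA = 16.65, RB = 16.92, AB = 3, by the inverse law of cosines:
  cos(∠ARB) = (RA² + RB² - AB²) / (2·RA·RB)
  ∠ARB = 10.22°

Step 7: From AR = 16.65, AV = 14.88, RV = 12, by the inverse law of cosines:
  cos(∠RAV) = (AR² + AV² - RV²) / (2·AR·AV)
  ∠RAV = 44.31°

Step 8: From BA = 3, BR = 16.92, AR = 16.65, by the inverse law of cosines:
  cos(∠ABR) = (BA² + BR² - AR²) / (2·BA·BR)
  ∠ABR = 79.78°

Step 9: From VA = 14.88, VR = 12, AR = 16.65, by the inverse law of cosines:
  cos(∠AVR) = (VA² + VR² - AR²) / (2·VA·VR)
  ∠AVR = 75.69°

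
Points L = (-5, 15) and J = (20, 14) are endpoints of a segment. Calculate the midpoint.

The midpoint is the average of the coordinates:
x: (-5 + 20)/2 = 15/2
y: (15 + 14)/2 = 29/2
Midpoint = (15/2, 29/2)

(15/2, 29/2)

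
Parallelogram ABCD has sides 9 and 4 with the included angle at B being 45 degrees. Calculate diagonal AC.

The diagonal of a parallelogram can be found by treating two adjacent sides and the diagonal as a triangle.
Applying the law of cosines with sides 9, 4 and included angle 45°:
d^2 = 81 + 16 - 72*cos(45°) = 97 - 36*sqrt(2)
d = sqrt(97 - 36*sqrt(2))

sqrt(97 - 36*sqrt(2))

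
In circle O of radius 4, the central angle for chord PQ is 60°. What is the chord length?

Chord length = 2r sin(θ/2)
= 2 × 4 × sin(60°/2)
= 2 × 4 × sin(30°)
= 4

4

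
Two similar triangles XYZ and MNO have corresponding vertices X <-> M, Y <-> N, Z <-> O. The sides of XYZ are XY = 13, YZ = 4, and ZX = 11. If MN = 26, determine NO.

Since the triangles are similar, the ratio of corresponding sides is constant.
Scale factor k = MN / XY = 26 / 13 = 2
NO = k * YZ = 2 * 4 = 8

8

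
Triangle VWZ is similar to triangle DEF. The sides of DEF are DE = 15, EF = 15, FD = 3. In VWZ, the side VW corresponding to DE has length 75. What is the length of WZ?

Since the triangles are similar, the ratio of corresponding sides is constant.
Scale factor k = VW / DE = 75 / 15 = 5
WZ = k * EF = 5 * 15 = 75

75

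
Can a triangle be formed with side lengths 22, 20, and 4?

Sort the sides: 4, 20, 22.
It suffices to check that the sum of the two smallest exceeds the largest:
4 + 20 = 24 > 22. ✓
Yes, a valid triangle can be formed.

Yes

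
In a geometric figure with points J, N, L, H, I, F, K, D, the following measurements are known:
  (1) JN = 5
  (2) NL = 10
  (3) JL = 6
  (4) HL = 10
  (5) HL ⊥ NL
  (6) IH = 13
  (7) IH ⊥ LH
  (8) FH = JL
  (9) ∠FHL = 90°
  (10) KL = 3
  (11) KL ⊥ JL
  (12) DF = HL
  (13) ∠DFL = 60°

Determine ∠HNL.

Step 1: By the law of cosines on triangle NLH: NH² = 10² + 10² − 2·10·10·cos(90°) = 200, so NH = 10·√2.
Step 2: By the inverse law of cosines on triangle HNL: cos(∠HNL) = ((10·√2)² + 10² − 10²) / (2·10·√2·10) = 200/282.84 = 0.7071, so ∠HNL = 45°.

Therefore, the measure of angle ∠HNL = 45°.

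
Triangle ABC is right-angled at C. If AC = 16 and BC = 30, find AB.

By the Pythagorean theorem: AB^2 = AC^2 + BC^2
AB^2 = 16^2 + 30^2 = 256 + 900 = 1156
AB = sqrt(1156) = 34

34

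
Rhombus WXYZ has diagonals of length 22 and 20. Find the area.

Area of a rhombus = (d1 * d2) / 2
Area = (22 * 20) / 2
Area = 440 / 2
Area = 220

220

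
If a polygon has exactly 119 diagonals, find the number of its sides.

Using d = n(n - 3)/2, we solve 119 = n(n - 3)/2.
So n(n - 3) = 238.
Testing n = 17: 17 * 14 = 238 = 238. Correct.
The polygon has 17 sides.

17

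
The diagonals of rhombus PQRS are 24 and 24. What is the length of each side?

The diagonals of a rhombus bisect each other at right angles.
Half-diagonals: 24/2 = 12 and 24/2 = 12
side = sqrt(12^2 + 12^2)
side = sqrt(144 + 144)
side = sqrt(288) = 12*sqrt(2)

12*sqrt(2)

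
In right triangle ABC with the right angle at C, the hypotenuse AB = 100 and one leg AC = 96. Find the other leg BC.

Rearranging the Pythagorean theorem to solve for the unknown leg:
leg^2 = hypotenuse^2 - known_leg^2 = 10000 - 9216 = 784
leg = sqrt(784) = 28.

28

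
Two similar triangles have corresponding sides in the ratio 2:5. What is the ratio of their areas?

Area scales with the square of linear dimensions. If every length is multiplied by 2/5, then the area is multiplied by (2/5)^2 = 4/25.
The area ratio is 4:25.

4:25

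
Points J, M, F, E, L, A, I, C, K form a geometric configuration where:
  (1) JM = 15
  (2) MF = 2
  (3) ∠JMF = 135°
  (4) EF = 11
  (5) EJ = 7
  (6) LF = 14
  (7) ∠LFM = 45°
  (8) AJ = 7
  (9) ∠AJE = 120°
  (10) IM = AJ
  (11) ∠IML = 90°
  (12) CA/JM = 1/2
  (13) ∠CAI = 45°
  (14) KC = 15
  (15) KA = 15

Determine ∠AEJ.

Step 1: By the law of cosines on triangle EJA: EA² = 7² + 7² − 2·7·7·cos(120°) = 147, so EA = 7·√3.
Step 2: By the inverse law of cosines on triangle AEJ: cos(∠AEJ) = ((7·√3)² + 7² − 7²) / (2·7·√3·7) = 147/169.74 = 0.866, so ∠AEJ = 30°.

Therefore, the measure of angle ∠AEJ = 30°.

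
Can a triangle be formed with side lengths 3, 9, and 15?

Check the triangle inequality: 3 + 9 = 12 ≤ 15.
Since the sum of two sides does not exceed the third, no triangle can be formed.

No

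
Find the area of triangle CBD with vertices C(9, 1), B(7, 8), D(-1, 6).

The Shoelace formula computes the area from vertex coordinates by summing cross products.
For vertices (9,1), (7,8), (-1,6):
Signed sum = 9*8 - 7*1 + 7*6 - -1*8 + -1*1 - 9*6
= 65 + 50 + -55 = 60
Area = (1/2)|60| = 30.

30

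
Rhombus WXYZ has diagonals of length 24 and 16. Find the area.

Area of a rhombus = (d1 * d2) / 2
Area = (24 * 16) / 2
Area = 384 / 2
Area = 192

192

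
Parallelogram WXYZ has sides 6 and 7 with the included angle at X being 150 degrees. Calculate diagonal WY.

The diagonal of a parallelogram can be found by treating two adjacent sides and the diagonal as a triangle.
Applying the law of cosines with sides 6, 7 and included angle 150°:
d^2 = 36 + 49 - 84*cos(150°) = 42*sqrt(3) + 85
d = sqrt(42*sqrt(3) + 85)

sqrt(42*sqrt(3) + 85)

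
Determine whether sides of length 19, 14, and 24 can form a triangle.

Sort the sides: 14, 19, 24.
It suffices to check that the sum of the two smallest exceeds the largest:
14 + 19 = 33 > 24. ✓
Yes, a valid triangle can be formed.

Yes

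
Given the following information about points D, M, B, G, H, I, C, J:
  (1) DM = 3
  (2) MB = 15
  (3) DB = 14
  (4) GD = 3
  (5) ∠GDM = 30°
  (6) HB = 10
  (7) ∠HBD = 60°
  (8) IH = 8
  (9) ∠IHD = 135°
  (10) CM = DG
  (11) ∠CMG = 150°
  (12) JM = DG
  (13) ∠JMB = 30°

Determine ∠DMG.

Step 1: By the law of cosines on triangle MDG: MG² = 3² + 3² − 2·3·3·cos(30°) = 2.41, so MG ≈ 1.55.
Step 2: By the inverse law of cosines on triangle DMG: cos(∠DMG) = (3² + 1.55² − 3²) / (2·3·1.55) = 2.41/9.32 = 0.2588, so ∠DMG = 75°.

Therefore, the measure of angle ∠DMG = 75°.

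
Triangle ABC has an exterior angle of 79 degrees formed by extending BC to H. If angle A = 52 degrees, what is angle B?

By the exterior angle theorem: exterior angle = sum of remote interior angles.
79 = 52 + angle B
angle B = 79 - 52 = 27 degrees

27 degrees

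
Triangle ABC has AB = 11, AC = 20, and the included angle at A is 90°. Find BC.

By the law of cosines: BC^2 = AB^2 + AC^2 - 2*AB*AC*cos(A)
BC^2 = 11^2 + 20^2 - 2*11*20*cos(90°)
BC^2 = 121 + 400 - 440*(0)
BC^2 = 521
BC = sqrt(521)

sqrt(521)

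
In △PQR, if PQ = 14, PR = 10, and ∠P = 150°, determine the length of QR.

By the law of cosines: QR^2 = PQ^2 + PR^2 - 2*PQ*PR*cos(P)
QR^2 = 14^2 + 10^2 - 2*14*10*cos(150°)
QR^2 = 196 + 100 - 280*(-sqrt(3)/2)
QR^2 = 140*sqrt(3) + 296
QR = 2*sqrt(35*sqrt(3) + 74)

2*sqrt(35*sqrt(3) + 74)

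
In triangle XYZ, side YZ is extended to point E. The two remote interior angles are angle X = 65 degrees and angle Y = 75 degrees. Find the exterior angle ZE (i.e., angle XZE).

By the exterior angle theorem, an exterior angle of a triangle equals the sum of the two remote interior angles.
Exterior angle = angle X + angle Y
Exterior angle = 65 + 75 = 140 degrees

140 degrees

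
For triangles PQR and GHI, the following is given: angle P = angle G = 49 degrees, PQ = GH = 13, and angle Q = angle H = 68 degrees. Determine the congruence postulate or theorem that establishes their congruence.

The given information matches ASA: Two pairs of corresponding angles and the included side are equal (Angle-Side-Angle).

ASA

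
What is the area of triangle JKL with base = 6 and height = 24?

A triangle's area is half the area of a rectangle with the same base and height.
Area = (1/2) * 6 * 24 = 72.

72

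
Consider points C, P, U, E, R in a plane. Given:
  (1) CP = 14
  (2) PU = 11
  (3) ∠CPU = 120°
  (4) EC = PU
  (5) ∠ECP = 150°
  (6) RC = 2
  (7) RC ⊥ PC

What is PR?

Step 1: By the law of cosines on triangle PCR: PR² = 14² + 2² − 2·14·2·cos(90°) = 200, so PR = 10·√2.

Therefore, the length of PR = 10·√2.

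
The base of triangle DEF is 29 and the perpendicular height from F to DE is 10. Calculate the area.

Area = (1/2)(29)(10) = 145

145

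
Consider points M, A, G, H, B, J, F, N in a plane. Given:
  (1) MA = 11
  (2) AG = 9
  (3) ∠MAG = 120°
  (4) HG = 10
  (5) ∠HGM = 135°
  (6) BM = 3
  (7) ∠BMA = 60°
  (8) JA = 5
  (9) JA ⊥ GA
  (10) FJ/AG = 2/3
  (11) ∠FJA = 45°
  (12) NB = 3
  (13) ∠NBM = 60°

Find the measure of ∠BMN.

Step 1: By the law of cosines on triangle MBN: MN² = 3² + 3² − 2·3·3·cos(60°) = 9, so MN = 3.
Step 2: By the inverse law of cosines on triangle BMN: cos(∠BMN) = (3² + 3² − 3²) / (2·3·3) = 9/18 = 0.5, so ∠BMN = 60°.

Therefore, the measure of angle ∠BMN = 60°.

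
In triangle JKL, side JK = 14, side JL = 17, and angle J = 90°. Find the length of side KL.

Since angle J = 90°, this is a right triangle and the law of cosines reduces to the Pythagorean theorem.
KL^2 = 14^2 + 17^2 = 485
KL = sqrt(485)

sqrt(485)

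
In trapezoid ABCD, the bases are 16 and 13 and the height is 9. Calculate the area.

Area = (16 + 13) * 9 / 2 = 261 / 2 = 261/2

261/2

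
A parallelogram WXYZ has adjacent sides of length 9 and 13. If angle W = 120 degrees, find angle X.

Opposite sides of a parallelogram are parallel, so consecutive angles form co-interior angles on a transversal.
Co-interior angles sum to 180°, giving angle X = 180 - 120 = 60 degrees.

60 degrees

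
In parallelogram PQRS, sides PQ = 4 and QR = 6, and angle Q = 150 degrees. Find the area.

Area = a * b * sin(theta)
Area = 4 * 6 * sin(150 degrees)
Area = 24 * 1/2
Area = 12

12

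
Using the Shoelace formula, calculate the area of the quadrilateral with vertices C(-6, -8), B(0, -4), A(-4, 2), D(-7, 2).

Using the Shoelace formula for a quadrilateral (vertices in order):
Area = (1/2)|sum of (x_i * y_(i+1) - x_(i+1) * y_i)|
Terms: (-6*-4 - 0*-8) = 24, (0*2 - -4*-4) = -16, (-4*2 - -7*2) = 6, (-7*-8 - -6*2) = 68
Sum = 82
Area = (1/2)(82) = 41

41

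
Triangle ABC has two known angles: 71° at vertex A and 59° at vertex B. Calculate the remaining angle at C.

Let angle C = x. Then 71 + 59 + x = 180.
x = 180 - 130 = 50 degrees.

50 degrees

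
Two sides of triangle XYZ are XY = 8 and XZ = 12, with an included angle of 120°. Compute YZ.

By the law of cosines: YZ^2 = XY^2 + XZ^2 - 2*XY*XZ*cos(X)
YZ^2 = 8^2 + 12^2 - 2*8*12*cos(120°)
YZ^2 = 64 + 144 - 192*(-1/2)
YZ^2 = 304
YZ = 4*sqrt(19)

4*sqrt(19)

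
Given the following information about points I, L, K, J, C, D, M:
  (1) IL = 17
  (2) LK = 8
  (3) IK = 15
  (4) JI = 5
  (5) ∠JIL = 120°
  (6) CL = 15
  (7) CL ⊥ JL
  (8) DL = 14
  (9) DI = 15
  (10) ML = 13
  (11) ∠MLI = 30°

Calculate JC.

Step 1: By the law of cosines on triangle LIJ: LJ² = 17² + 5² − 2·17·5·cos(120°) = 399, so LJ ≈ 19.97.
Step 2: By the law of cosines on triangle JLC: JC² = 19.97² + 15² − 2·19.97·15·cos(90°) = 624, so JC = 4·√39.

Therefore, the length of JC = 4·√39.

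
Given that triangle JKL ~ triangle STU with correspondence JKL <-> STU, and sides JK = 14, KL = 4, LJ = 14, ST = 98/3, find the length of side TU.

k = 98/3/14 = 7/3. TU = 7/3 * 4 = 28/3.

28/3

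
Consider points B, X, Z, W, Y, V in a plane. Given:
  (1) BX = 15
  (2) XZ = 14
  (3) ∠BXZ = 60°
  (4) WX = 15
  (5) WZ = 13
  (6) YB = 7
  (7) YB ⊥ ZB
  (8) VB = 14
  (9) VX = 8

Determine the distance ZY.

Step 1: By the law of cosines on triangle ZXB: ZB² = 14² + 15² − 2·14·15·cos(60°) = 211, so ZB ≈ 14.53.
Step 2: By the law of cosines on triangle ZBY: ZY² = 14.53² + 7² − 2·14.53·7·cos(90°) = 260, so ZY = 2·√65.

Therefore, the length of ZY = 2·√65.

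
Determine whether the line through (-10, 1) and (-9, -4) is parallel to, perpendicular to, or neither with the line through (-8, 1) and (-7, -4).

Slope of line 1: m1 = (-4 - 1)/(-9 - -10) = -5/1 = -5
Slope of line 2: m2 = (-4 - 1)/(-7 - -8) = -5/1 = -5
Since m1 = m2 = -5, the lines are parallel.

Parallel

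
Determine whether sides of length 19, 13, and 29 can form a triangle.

Sort the sides: 13, 19, 29.
It suffices to check that the sum of the two smallest exceeds the largest:
13 + 19 = 32 > 29. ✓
Yes, a valid triangle can be formed.

Yes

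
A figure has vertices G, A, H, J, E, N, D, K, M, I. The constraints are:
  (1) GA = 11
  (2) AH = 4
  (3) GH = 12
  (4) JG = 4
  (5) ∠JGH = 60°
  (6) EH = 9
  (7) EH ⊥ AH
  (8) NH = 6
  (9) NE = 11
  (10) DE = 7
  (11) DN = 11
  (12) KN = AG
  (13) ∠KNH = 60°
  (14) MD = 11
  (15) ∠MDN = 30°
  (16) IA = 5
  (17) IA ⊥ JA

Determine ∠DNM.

Step 1: By the law of cosines on triangle NDM: NM² = 11² + 11² − 2·11·11·cos(30°) = 32.42, so NM ≈ 5.69.
Step 2: By the inverse law of cosines on triangle DNM: cos(∠DNM) = (11² + 5.69² − 11²) / (2·11·5.69) = 32.42/125.27 = 0.2588, so ∠DNM = 75°.

Therefore, the measure of angle ∠DNM = 75°.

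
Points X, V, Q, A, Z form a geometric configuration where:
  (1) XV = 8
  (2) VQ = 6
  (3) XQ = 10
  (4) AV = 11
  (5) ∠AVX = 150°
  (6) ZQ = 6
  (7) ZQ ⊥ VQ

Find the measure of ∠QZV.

Step 1: By the law of cosines on triangle ZQV: ZV² = 6² + 6² − 2·6·6·cos(90°) = 72, so ZV = 6·√2.
Step 2: By the inverse law of cosines on triangle QZV: cos(∠QZV) = (6² + (6·√2)² − 6²) / (2·6·6·√2) = 72/101.82 = 0.7071, so ∠QZV = 45°.

Therefore, the measure of angle ∠QZV = 45°.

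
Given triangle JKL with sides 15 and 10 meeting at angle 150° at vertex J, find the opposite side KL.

Law of cosines: KL^2 = 15^2 + 10^2 - 2(15)(10)cos(150°) = 150*sqrt(3) + 325, so KL = 5*sqrt(6*sqrt(3) + 13).

5*sqrt(6*sqrt(3) + 13)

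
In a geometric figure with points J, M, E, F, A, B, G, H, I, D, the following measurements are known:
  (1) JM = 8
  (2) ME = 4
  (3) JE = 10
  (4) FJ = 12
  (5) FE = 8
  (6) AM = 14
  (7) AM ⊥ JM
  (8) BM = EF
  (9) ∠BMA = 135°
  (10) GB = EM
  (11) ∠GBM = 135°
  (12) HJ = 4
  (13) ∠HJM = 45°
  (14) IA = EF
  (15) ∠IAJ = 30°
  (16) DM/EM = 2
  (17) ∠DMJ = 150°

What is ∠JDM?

From the given relations: DM = 2·EM = 2·4 = 8.
Step 1: By the law of cosines on triangle DMJ: DJ² = 8² + 8² − 2·8·8·cos(150°) = 238.85, so DJ ≈ 15.45.
Step 2: By the inverse law of cosines on triangle JDM: cos(∠JDM) = (15.45² + 8² − 8²) / (2·15.45·8) = 238.85/247.28 = 0.9659, so ∠JDM = 15°.

Therefore, the measure of angle ∠JDM = 15°.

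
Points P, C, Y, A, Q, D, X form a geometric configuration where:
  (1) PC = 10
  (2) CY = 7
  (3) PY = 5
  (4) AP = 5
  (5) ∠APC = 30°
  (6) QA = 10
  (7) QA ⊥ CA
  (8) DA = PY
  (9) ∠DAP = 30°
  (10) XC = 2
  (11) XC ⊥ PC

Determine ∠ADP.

From the given relations: DA = PY = 5.
Step 1: By the law of cosines on triangle DAP: DP² = 5² + 5² − 2·5·5·cos(30°) = 6.7, so DP ≈ 2.59.
Step 2: By the inverse law of cosines on triangle ADP: cos(∠ADP) = (5² + 2.59² − 5²) / (2·5·2.59) = 6.7/25.88 = 0.2588, so ∠ADP = 75°.

Therefore, the measure of angle ∠ADP = 75°.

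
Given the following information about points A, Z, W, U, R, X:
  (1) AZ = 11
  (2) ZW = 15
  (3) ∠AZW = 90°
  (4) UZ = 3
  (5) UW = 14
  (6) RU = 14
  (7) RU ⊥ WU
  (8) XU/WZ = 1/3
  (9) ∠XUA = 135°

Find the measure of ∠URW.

Step 1: By the law of cosines on triangle RUW: RW² = 14² + 14² − 2·14·14·cos(90°) = 392, so RW = 14·√2.
Step 2: By the inverse law of cosines on triangle URW: cos(∠URW) = (14² + (14·√2)² − 14²) / (2·14·14·√2) = 392/554.37 = 0.7071, so ∠URW = 45°.

Therefore, the measure of angle ∠URW = 45°.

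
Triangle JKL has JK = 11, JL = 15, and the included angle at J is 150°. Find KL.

When two sides and the included angle are known, the law of cosines gives the third side.
c^2 = a^2 + b^2 - 2ab cos(C) generalizes the Pythagorean theorem to non-right triangles.
Here: KL^2 = 121 + 225 - 330*(-sqrt(3)/2) = 165*sqrt(3) + 346
KL = sqrt(165*sqrt(3) + 346)

sqrt(165*sqrt(3) + 346)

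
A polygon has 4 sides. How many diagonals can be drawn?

Total line segments between 4 vertices = C(4,2) = 6.
Subtract the 4 sides: 6 - 4 = 2 diagonals.

2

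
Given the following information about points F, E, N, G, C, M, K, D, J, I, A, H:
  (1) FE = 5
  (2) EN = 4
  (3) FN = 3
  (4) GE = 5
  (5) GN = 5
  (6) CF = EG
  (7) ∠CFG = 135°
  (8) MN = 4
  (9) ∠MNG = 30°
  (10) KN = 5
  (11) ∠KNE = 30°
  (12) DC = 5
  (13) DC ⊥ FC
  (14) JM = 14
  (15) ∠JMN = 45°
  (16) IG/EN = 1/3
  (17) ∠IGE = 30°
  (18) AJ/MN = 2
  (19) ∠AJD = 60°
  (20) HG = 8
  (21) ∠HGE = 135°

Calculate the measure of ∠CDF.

From the given relations: CF = EG = 5.
Step 1: By the law of cosines on triangle DCF: DF² = 5² + 5² − 2·5·5·cos(90°) = 50, so DF = 5·√2.
Step 2: By the inverse law of cosines on triangle CDF: cos(∠CDF) = (5² + (5·√2)² − 5²) / (2·5·5·√2) = 50/70.71 = 0.7071, so ∠CDF = 45°.

Therefore, the measure of angle ∠CDF = 45°.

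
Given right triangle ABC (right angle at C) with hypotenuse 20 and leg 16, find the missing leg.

By the Pythagorean theorem: BC^2 = AB^2 - AC^2
BC^2 = 20^2 - 16^2 = 400 - 256 = 144
BC = sqrt(144) = 12

12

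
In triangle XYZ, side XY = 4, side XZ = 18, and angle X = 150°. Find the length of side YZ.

When two sides and the included angle are known, the law of cosines gives the third side.
c^2 = a^2 + b^2 - 2ab cos(C) generalizes the Pythagorean theorem to non-right triangles.
Here: YZ^2 = 16 + 324 - 144*(-sqrt(3)/2) = 72*sqrt(3) + 340
YZ = 2*sqrt(18*sqrt(3) + 85)

2*sqrt(18*sqrt(3) + 85)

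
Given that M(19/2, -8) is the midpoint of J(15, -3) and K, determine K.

Using the midpoint formula: M = ((x1 + x2)/2, (y1 + y2)/2)
We know M = (19/2, -8) and J = (15, -3)
For x: 19/2 = (15 + x2)/2, so x2 = 2*19/2 - 15 = 4
For y: -8 = (-3 + y2)/2, so y2 = 2*-8 - -3 = -13
K = (4, -13)

(4, -13)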